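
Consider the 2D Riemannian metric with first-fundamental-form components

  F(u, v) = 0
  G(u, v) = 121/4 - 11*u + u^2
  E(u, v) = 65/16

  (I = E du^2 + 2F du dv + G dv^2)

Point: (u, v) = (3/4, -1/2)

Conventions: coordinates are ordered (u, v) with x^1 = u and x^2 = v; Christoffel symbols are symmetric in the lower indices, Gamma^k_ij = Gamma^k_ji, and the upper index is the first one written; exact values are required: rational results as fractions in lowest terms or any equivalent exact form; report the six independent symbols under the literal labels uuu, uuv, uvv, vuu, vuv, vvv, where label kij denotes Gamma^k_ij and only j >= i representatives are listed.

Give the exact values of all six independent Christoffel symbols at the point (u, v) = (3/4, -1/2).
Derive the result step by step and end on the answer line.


E = 65/16, F = 0, G = 361/16 at the point
E_u = 0, E_v = 0, F_u = 0, F_v = 0, G_u = -19/2, G_v = 0
EG - F^2 = 23465/256;  g^inv = (256/23465) * [[361/16, 0], [0, 65/16]]
first-kind symbols [ij,l] = (1/2)(d_i g_jl + d_j g_il - d_l g_ij): [uu,u] = E_u/2 = 0, [uu,v] = F_u - E_v/2 = 0, [uv,u] = E_v/2 = 0, [uv,v] = G_u/2 = -19/4, [vv,u] = F_v - G_u/2 = 19/4, [vv,v] = G_v/2 = 0
Gamma^u_ij = (G*[ij,u] - F*[ij,v])/(EG - F^2), Gamma^v_ij = (E*[ij,v] - F*[ij,u])/(EG - F^2)

Answer: Gamma_uuu = 0, Gamma_uuv = 0, Gamma_uvv = 76/65, Gamma_vuu = 0, Gamma_vuv = -4/19, Gamma_vvv = 0


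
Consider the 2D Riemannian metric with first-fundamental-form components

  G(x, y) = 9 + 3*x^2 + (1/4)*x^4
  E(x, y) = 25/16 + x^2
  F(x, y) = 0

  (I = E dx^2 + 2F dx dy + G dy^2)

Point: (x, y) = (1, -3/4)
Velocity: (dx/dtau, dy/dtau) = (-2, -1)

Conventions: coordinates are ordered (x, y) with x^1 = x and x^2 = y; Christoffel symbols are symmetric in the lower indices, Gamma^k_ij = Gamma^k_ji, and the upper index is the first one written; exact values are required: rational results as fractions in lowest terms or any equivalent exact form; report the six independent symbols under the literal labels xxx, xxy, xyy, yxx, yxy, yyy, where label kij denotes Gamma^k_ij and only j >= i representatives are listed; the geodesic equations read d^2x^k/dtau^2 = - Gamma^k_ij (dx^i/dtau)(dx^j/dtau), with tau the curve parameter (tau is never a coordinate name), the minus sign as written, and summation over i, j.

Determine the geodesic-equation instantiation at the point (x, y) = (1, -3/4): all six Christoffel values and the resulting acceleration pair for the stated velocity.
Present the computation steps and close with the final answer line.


E = 41/16, F = 0, G = 49/4 at the point
E_x = 2, E_y = 0, F_x = 0, F_y = 0, G_x = 7, G_y = 0
EG - F^2 = 2009/64;  g^inv = (64/2009) * [[49/4, 0], [0, 41/16]]
first-kind symbols [ij,l] = (1/2)(d_i g_jl + d_j g_il - d_l g_ij): [xx,x] = E_x/2 = 1, [xx,y] = F_x - E_y/2 = 0, [xy,x] = E_y/2 = 0, [xy,y] = G_x/2 = 7/2, [yy,x] = F_y - G_x/2 = -7/2, [yy,y] = G_y/2 = 0
Gamma^x_ij = (G*[ij,x] - F*[ij,y])/(EG - F^2), Gamma^y_ij = (E*[ij,y] - F*[ij,x])/(EG - F^2)
Gamma_xxx = 16/41, Gamma_xxy = 0, Gamma_xyy = -56/41, Gamma_yxx = 0, Gamma_yxy = 2/7, Gamma_yyy = 0
d^2x/dtau^2 = -(Gamma_xxx*(-2)^2 + 2*Gamma_xxy*(-2)*(-1) + Gamma_xyy*(-1)^2) = -8/41
d^2y/dtau^2 = -(Gamma_yxx*(-2)^2 + 2*Gamma_yxy*(-2)*(-1) + Gamma_yyy*(-1)^2) = -8/7

Answer: Gamma_xxx = 16/41, Gamma_xxy = 0, Gamma_xyy = -56/41, Gamma_yxx = 0, Gamma_yxy = 2/7, Gamma_yyy = 0; accelerations (d^2x/dtau^2, d^2y/dtau^2) = (-8/41, -8/7)


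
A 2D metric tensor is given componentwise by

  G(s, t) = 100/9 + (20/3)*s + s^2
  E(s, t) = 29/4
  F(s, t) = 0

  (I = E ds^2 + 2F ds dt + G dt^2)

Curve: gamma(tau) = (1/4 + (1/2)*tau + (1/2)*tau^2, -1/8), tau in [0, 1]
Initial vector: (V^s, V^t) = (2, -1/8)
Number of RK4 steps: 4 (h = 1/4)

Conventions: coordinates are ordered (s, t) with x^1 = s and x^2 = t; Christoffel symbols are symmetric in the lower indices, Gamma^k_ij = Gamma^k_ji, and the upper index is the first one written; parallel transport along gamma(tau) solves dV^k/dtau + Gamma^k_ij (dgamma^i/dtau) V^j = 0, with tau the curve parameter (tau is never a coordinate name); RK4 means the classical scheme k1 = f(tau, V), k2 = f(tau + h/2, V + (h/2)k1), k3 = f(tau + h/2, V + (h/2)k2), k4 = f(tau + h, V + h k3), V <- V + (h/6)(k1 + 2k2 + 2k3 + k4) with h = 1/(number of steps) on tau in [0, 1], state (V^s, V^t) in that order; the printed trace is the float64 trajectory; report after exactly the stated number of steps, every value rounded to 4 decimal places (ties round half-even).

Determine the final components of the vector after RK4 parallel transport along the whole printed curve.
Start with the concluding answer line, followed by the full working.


Answer: V^s = 2.0000, V^t = -0.0977

gamma'(tau) = (1/2 + tau, 0); f(tau, V)^k = -Gamma^k_ij(gamma(tau)) gamma'^i(tau) V^j; h = 1/4; intermediate values shown to 6 dp
curve data and Christoffel symbols at the stage parameters:
  tau = 0.000000: gamma = (0.250000, -0.125000), gamma' = (0.500000, 0.000000); Gamma_sss = 0.000000, Gamma_sst = 0.000000, Gamma_stt = -0.494253, Gamma_tss = 0.000000, Gamma_tst = 0.279070, Gamma_ttt = 0.000000
  tau = 0.125000: gamma = (0.320312, -0.125000), gamma' = (0.625000, 0.000000); Gamma_sss = 0.000000, Gamma_sst = 0.000000, Gamma_stt = -0.503951, Gamma_tss = 0.000000, Gamma_tst = 0.273699, Gamma_ttt = 0.000000
  tau = 0.250000: gamma = (0.406250, -0.125000), gamma' = (0.750000, 0.000000); Gamma_sss = 0.000000, Gamma_sst = 0.000000, Gamma_stt = -0.515805, Gamma_tss = 0.000000, Gamma_tst = 0.267409, Gamma_ttt = 0.000000
  tau = 0.375000: gamma = (0.507812, -0.125000), gamma' = (0.875000, 0.000000); Gamma_sss = 0.000000, Gamma_sst = 0.000000, Gamma_stt = -0.529813, Gamma_tss = 0.000000, Gamma_tst = 0.260339, Gamma_ttt = 0.000000
  tau = 0.500000: gamma = (0.625000, -0.125000), gamma' = (1.000000, 0.000000); Gamma_sss = 0.000000, Gamma_sst = 0.000000, Gamma_stt = -0.545977, Gamma_tss = 0.000000, Gamma_tst = 0.252632, Gamma_ttt = 0.000000
  tau = 0.625000: gamma = (0.757812, -0.125000), gamma' = (1.125000, 0.000000); Gamma_sss = 0.000000, Gamma_sst = 0.000000, Gamma_stt = -0.564296, Gamma_tss = 0.000000, Gamma_tst = 0.244430, Gamma_ttt = 0.000000
  tau = 0.750000: gamma = (0.906250, -0.125000), gamma' = (1.250000, 0.000000); Gamma_sss = 0.000000, Gamma_sst = 0.000000, Gamma_stt = -0.584770, Gamma_tss = 0.000000, Gamma_tst = 0.235872, Gamma_ttt = 0.000000
  tau = 0.875000: gamma = (1.070312, -0.125000), gamma' = (1.375000, 0.000000); Gamma_sss = 0.000000, Gamma_sst = 0.000000, Gamma_stt = -0.607399, Gamma_tss = 0.000000, Gamma_tst = 0.227085, Gamma_ttt = 0.000000
  tau = 1.000000: gamma = (1.250000, -0.125000), gamma' = (1.500000, 0.000000); Gamma_sss = 0.000000, Gamma_sst = 0.000000, Gamma_stt = -0.632184, Gamma_tss = 0.000000, Gamma_tst = 0.218182, Gamma_ttt = 0.000000
step 0: V^s = 2.0000, V^t = -0.1250
step 1: k1 = (0.000000, 0.017442), k2 = (0.000000, 0.021010), k3 = (0.000000, 0.020934), k4 = (0.000000, 0.024020); V <- V + (h/6)(k1 + 2k2 + 2k3 + k4): V^s = 2.0000, V^t = -0.1198
step 2: k1 = (0.000000, 0.024022), k2 = (0.000000, 0.026601), k3 = (0.000000, 0.026527), k4 = (0.000000, 0.028584); V <- V + (h/6)(k1 + 2k2 + 2k3 + k4): V^s = 2.0000, V^t = -0.1132
step 3: k1 = (0.000000, 0.028587), k2 = (0.000000, 0.030134), k3 = (0.000000, 0.030081), k4 = (0.000000, 0.031146); V <- V + (h/6)(k1 + 2k2 + 2k3 + k4): V^s = 2.0000, V^t = -0.1057
step 4: k1 = (0.000000, 0.031150), k2 = (0.000000, 0.031773), k3 = (0.000000, 0.031749), k4 = (0.000000, 0.031979); V <- V + (h/6)(k1 + 2k2 + 2k3 + k4): V^s = 2.0000, V^t = -0.0977


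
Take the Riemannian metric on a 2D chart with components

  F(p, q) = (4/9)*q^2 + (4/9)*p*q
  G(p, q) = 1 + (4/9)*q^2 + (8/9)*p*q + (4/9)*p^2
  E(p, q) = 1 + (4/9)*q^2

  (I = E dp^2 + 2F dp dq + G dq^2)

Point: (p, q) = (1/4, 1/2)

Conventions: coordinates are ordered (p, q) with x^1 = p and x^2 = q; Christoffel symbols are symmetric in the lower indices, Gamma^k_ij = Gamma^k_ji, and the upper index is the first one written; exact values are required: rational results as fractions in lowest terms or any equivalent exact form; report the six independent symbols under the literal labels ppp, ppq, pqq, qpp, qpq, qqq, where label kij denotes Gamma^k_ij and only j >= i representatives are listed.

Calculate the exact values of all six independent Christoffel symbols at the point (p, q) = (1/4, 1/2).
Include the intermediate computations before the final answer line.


E = 10/9, F = 1/6, G = 5/4 at the point
E_p = 0, E_q = 4/9, F_p = 2/9, F_q = 5/9, G_p = 2/3, G_q = 2/3
EG - F^2 = 49/36;  g^inv = (36/49) * [[5/4, -1/6], [-1/6, 10/9]]
first-kind symbols [ij,l] = (1/2)(d_i g_jl + d_j g_il - d_l g_ij): [pp,p] = E_p/2 = 0, [pp,q] = F_p - E_q/2 = 0, [pq,p] = E_q/2 = 2/9, [pq,q] = G_p/2 = 1/3, [qq,p] = F_q - G_p/2 = 2/9, [qq,q] = G_q/2 = 1/3
Gamma^p_ij = (G*[ij,p] - F*[ij,q])/(EG - F^2), Gamma^q_ij = (E*[ij,q] - F*[ij,p])/(EG - F^2)

Answer: Gamma_ppp = 0, Gamma_ppq = 8/49, Gamma_pqq = 8/49, Gamma_qpp = 0, Gamma_qpq = 12/49, Gamma_qqq = 12/49


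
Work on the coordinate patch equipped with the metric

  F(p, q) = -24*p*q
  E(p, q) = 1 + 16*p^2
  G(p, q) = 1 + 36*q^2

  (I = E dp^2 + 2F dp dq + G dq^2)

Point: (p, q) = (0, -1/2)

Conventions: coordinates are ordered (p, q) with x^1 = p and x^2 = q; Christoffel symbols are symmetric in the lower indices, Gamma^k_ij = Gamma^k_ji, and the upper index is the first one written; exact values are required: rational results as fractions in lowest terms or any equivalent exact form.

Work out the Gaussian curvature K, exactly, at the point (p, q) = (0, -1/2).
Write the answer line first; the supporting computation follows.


Answer: K = -6/25

E = 1, F = 0, G = 10, EG - F^2 = 10 at the point
E_p = 0, E_q = 0, F_p = 12, F_q = 0, G_p = 0, G_q = -36
E_qq = 0, F_pq = -24, G_pp = 0
Apply the Brioschi formula K = (det M1 - det M2)/(EG - F^2)^2 over the derivative matrices of E, F, G.
M1 = [[-E_qq/2 + F_pq - G_pp/2, E_p/2, F_p - E_q/2], [F_q - G_p/2, E, F], [G_q/2, F, G]] = [[-24, 0, 12], [0, 1, 0], [-18, 0, 10]]; det M1 = -24
M2 = [[0, E_q/2, G_p/2], [E_q/2, E, F], [G_p/2, F, G]] = [[0, 0, 0], [0, 1, 0], [0, 0, 10]]; det M2 = 0
det M1 - det M2 = -24; K = -24 / (10)^2 = -6/25


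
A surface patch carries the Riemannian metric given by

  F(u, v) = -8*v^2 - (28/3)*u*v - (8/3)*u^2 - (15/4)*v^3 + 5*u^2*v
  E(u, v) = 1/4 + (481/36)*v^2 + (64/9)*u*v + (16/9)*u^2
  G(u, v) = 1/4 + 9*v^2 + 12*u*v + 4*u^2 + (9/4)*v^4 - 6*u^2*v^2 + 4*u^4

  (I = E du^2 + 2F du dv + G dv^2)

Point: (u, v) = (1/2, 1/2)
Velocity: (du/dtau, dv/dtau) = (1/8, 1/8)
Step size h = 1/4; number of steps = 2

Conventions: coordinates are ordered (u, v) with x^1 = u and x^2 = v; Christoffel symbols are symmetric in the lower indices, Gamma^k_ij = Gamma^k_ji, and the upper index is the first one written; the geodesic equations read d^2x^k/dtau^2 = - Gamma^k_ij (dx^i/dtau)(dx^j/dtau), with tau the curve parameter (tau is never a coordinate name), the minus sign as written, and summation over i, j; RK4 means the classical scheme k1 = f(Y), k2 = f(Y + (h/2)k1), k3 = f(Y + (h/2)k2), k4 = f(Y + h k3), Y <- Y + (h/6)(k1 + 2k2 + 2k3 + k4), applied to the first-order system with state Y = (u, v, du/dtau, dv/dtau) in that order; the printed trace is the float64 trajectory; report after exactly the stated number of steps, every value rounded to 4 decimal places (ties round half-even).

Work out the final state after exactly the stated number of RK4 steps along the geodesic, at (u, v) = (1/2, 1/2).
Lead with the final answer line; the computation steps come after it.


Answer: u = 0.5597, v = 0.5592, du/dtau = 0.1142, dv/dtau = 0.1123

f(Y) = (du/dtau, dv/dtau, -Gamma^u_ij Y'^i Y'^j, -Gamma^v_ij Y'^i Y'^j) with the Gammas evaluated at the stage position; h = 0.250000; intermediate values shown to 6 dp
step 0: u = 0.5000, v = 0.5000, du/dtau = 0.1250, dv/dtau = 0.1250
step 1:
  k1: at (u, v) = (0.500000, 0.500000), (du/dtau, dv/dtau) = (0.125000, 0.125000); Gamma_uuu = -3.262040, Gamma_uuv = 5.589184, Gamma_uvv = -6.349620, Gamma_vuu = -4.464986, Gamma_vuv = 4.960784, Gamma_vvv = -3.598039; k1 = (0.125000, 0.125000, -0.024480, -0.029040)
  k2: at (u, v) = (0.515625, 0.515625), (du/dtau, dv/dtau) = (0.121940, 0.121370); Gamma_uuu = -3.164589, Gamma_uuv = 5.464898, Gamma_uvv = -6.230042, Gamma_vuu = -4.325973, Gamma_vuv = 4.852614, Gamma_vvv = -3.547841; k2 = (0.121940, 0.121370, -0.022931, -0.027049)
  k3: at (u, v) = (0.515243, 0.515171), (du/dtau, dv/dtau) = (0.122134, 0.121619); Gamma_uuu = -3.166823, Gamma_uuv = 5.467998, Gamma_uvv = -6.233107, Gamma_vuu = -4.329237, Gamma_vuv = 4.855198, Gamma_vvv = -3.548925; k3 = (0.122134, 0.121619, -0.023007, -0.027166)
  k4: at (u, v) = (0.530533, 0.530405), (du/dtau, dv/dtau) = (0.119248, 0.118209); Gamma_uuu = -3.073236, Gamma_uuv = 5.349056, Gamma_uvv = -6.119176, Gamma_vuu = -4.197392, Gamma_vuv = 4.751380, Gamma_vvv = -3.499235; k4 = (0.119248, 0.118209, -0.021596, -0.025369)
  Y <- Y + (h/6)(k1 + 2k2 + 2k3 + k4): u = 0.5305, v = 0.5304, du/dtau = 0.1193, dv/dtau = 0.1182
step 2:
  k1: at (u, v) = (0.530516, 0.530383), (du/dtau, dv/dtau) = (0.119252, 0.118215); Gamma_uuu = -3.073329, Gamma_uuv = 5.349192, Gamma_uvv = -6.119312, Gamma_vuu = -4.197529, Gamma_vuv = 4.751491, Gamma_vvv = -3.499279; k1 = (0.119252, 0.118215, -0.021597, -0.025372)
  k2: at (u, v) = (0.545423, 0.545160), (du/dtau, dv/dtau) = (0.116552, 0.115044); Gamma_uuu = -2.983953, Gamma_uuv = 5.235989, Gamma_uvv = -6.011314, Gamma_vuu = -4.073023, Gamma_vuv = 4.652402, Gamma_vvv = -3.450524; k2 = (0.116552, 0.115044, -0.020319, -0.023767)
  k3: at (u, v) = (0.545086, 0.544763), (du/dtau, dv/dtau) = (0.116712, 0.115244); Gamma_uuu = -2.985840, Gamma_uuv = 5.238579, Gamma_uvv = -6.013849, Gamma_vuu = -4.075718, Gamma_vuv = 4.654578, Gamma_vvv = -3.451492; k3 = (0.116712, 0.115244, -0.020378, -0.023853)
  k4: at (u, v) = (0.559694, 0.559194), (du/dtau, dv/dtau) = (0.114157, 0.112252); Gamma_uuu = -2.900121, Gamma_uuv = 5.130240, Gamma_uvv = -5.910812, Gamma_vuu = -3.957424, Gamma_vuv = 4.559545, Gamma_vvv = -3.403658; k4 = (0.114157, 0.112252, -0.019209, -0.022395)
  Y <- Y + (h/6)(k1 + 2k2 + 2k3 + k4): u = 0.5597, v = 0.5592, du/dtau = 0.1142, dv/dtau = 0.1123


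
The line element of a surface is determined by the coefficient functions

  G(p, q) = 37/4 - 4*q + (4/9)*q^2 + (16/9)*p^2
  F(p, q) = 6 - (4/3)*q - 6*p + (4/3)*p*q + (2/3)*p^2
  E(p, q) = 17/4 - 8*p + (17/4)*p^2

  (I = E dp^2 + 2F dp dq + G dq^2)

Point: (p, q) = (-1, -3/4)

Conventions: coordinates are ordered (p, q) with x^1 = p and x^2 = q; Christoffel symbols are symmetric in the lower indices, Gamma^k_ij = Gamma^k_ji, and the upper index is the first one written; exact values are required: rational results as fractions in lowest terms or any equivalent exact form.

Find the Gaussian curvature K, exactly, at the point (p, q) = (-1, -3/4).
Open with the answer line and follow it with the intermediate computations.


Answer: K = 1000/49379

E = 33/2, F = 44/3, G = 257/18, EG - F^2 = 737/36 at the point
E_p = -33/2, E_q = 0, F_p = -25/3, F_q = -8/3, G_p = -32/9, G_q = -14/3
E_qq = 0, F_pq = 4/3, G_pp = 32/9
The intrinsic route: Brioschi's K = (det M1 - det M2)/(EG - F^2)^2.
M1 = [[-E_qq/2 + F_pq - G_pp/2, E_p/2, F_p - E_q/2], [F_q - G_p/2, E, F], [G_q/2, F, G]] = [[-4/9, -33/4, -25/3], [-8/9, 33/2, 44/3], [-7/3, 44/3, 257/18]]; det M1 = -7073/162
M2 = [[0, E_q/2, G_p/2], [E_q/2, E, F], [G_p/2, F, G]] = [[0, 0, -16/9], [0, 33/2, 44/3], [-16/9, 44/3, 257/18]]; det M2 = -1408/27
det M1 - det M2 = 1375/162; K = 1375/162 / (737/36)^2 = 1000/49379


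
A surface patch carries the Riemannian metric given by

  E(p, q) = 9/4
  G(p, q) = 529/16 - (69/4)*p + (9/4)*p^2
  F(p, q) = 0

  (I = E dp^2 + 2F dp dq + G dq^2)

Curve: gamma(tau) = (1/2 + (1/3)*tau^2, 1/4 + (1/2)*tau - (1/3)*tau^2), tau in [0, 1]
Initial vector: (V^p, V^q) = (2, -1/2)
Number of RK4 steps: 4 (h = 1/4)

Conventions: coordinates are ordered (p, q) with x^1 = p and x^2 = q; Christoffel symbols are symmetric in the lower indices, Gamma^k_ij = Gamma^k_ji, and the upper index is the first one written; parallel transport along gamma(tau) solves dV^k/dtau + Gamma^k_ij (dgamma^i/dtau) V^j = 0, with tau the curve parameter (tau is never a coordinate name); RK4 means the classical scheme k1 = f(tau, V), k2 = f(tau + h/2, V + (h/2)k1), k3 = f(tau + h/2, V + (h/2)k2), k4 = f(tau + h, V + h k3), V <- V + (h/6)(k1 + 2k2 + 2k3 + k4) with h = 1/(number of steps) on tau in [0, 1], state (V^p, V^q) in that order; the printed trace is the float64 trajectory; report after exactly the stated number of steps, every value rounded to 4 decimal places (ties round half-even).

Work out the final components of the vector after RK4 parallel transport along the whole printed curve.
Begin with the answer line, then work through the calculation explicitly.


Answer: V^p = 2.2488, V^q = -0.4373

gamma'(tau) = ((2/3)*tau, 1/2 - (2/3)*tau); f(tau, V)^k = -Gamma^k_ij(gamma(tau)) gamma'^i(tau) V^j; h = 1/4; intermediate values shown to 6 dp
curve data and Christoffel symbols at the stage parameters:
  tau = 0.000000: gamma = (0.500000, 0.250000), gamma' = (0.000000, 0.500000); Gamma_ppp = 0.000000, Gamma_ppq = 0.000000, Gamma_pqq = 3.333333, Gamma_qpp = 0.000000, Gamma_qpq = -0.300000, Gamma_qqq = 0.000000
  tau = 0.125000: gamma = (0.505208, 0.307292), gamma' = (0.083333, 0.416667); Gamma_ppp = 0.000000, Gamma_ppq = 0.000000, Gamma_pqq = 3.328125, Gamma_qpp = 0.000000, Gamma_qpq = -0.300469, Gamma_qqq = 0.000000
  tau = 0.250000: gamma = (0.520833, 0.354167), gamma' = (0.166667, 0.333333); Gamma_ppp = 0.000000, Gamma_ppq = 0.000000, Gamma_pqq = 3.312500, Gamma_qpp = 0.000000, Gamma_qpq = -0.301887, Gamma_qqq = 0.000000
  tau = 0.375000: gamma = (0.546875, 0.390625), gamma' = (0.250000, 0.250000); Gamma_ppp = 0.000000, Gamma_ppq = 0.000000, Gamma_pqq = 3.286458, Gamma_qpp = 0.000000, Gamma_qpq = -0.304279, Gamma_qqq = 0.000000
  tau = 0.500000: gamma = (0.583333, 0.416667), gamma' = (0.333333, 0.166667); Gamma_ppp = 0.000000, Gamma_ppq = 0.000000, Gamma_pqq = 3.250000, Gamma_qpp = 0.000000, Gamma_qpq = -0.307692, Gamma_qqq = 0.000000
  tau = 0.625000: gamma = (0.630208, 0.432292), gamma' = (0.416667, 0.083333); Gamma_ppp = 0.000000, Gamma_ppq = 0.000000, Gamma_pqq = 3.203125, Gamma_qpp = 0.000000, Gamma_qpq = -0.312195, Gamma_qqq = 0.000000
  tau = 0.750000: gamma = (0.687500, 0.437500), gamma' = (0.500000, 0.000000); Gamma_ppp = 0.000000, Gamma_ppq = 0.000000, Gamma_pqq = 3.145833, Gamma_qpp = 0.000000, Gamma_qpq = -0.317881, Gamma_qqq = 0.000000
  tau = 0.875000: gamma = (0.755208, 0.432292), gamma' = (0.583333, -0.083333); Gamma_ppp = 0.000000, Gamma_ppq = 0.000000, Gamma_pqq = 3.078125, Gamma_qpp = 0.000000, Gamma_qpq = -0.324873, Gamma_qqq = 0.000000
  tau = 1.000000: gamma = (0.833333, 0.416667), gamma' = (0.666667, -0.166667); Gamma_ppp = 0.000000, Gamma_ppq = 0.000000, Gamma_pqq = 3.000000, Gamma_qpp = 0.000000, Gamma_qpq = -0.333333, Gamma_qqq = 0.000000
step 0: V^p = 2.0000, V^q = -0.5000
step 1: k1 = (0.833333, 0.300000), k2 = (0.641357, 0.251852), k3 = (0.649703, 0.248697), k4 = (0.483433, 0.195574); V <- V + (h/6)(k1 + 2k2 + 2k3 + k4): V^p = 2.1625, V^q = -0.4376
step 2: k1 = (0.483226, 0.195586), k2 = (0.339483, 0.137661), k3 = (0.345432, 0.135743), k4 = (0.218672, 0.073918); V <- V + (h/6)(k1 + 2k2 + 2k3 + k4): V^p = 2.2488, V^q = -0.4036
step 3: k1 = (0.218631, 0.073924), k2 = (0.105272, 0.007914), k3 = (0.107475, 0.006472), k4 = (0.000000, -0.063895); V <- V + (h/6)(k1 + 2k2 + 2k3 + k4): V^p = 2.2756, V^q = -0.4020
step 4: k1 = (0.000000, -0.063895), k2 = (-0.105168, -0.139305), k3 = (-0.107586, -0.140736), k4 = (-0.218596, -0.222083); V <- V + (h/6)(k1 + 2k2 + 2k3 + k4): V^p = 2.2488, V^q = -0.4373


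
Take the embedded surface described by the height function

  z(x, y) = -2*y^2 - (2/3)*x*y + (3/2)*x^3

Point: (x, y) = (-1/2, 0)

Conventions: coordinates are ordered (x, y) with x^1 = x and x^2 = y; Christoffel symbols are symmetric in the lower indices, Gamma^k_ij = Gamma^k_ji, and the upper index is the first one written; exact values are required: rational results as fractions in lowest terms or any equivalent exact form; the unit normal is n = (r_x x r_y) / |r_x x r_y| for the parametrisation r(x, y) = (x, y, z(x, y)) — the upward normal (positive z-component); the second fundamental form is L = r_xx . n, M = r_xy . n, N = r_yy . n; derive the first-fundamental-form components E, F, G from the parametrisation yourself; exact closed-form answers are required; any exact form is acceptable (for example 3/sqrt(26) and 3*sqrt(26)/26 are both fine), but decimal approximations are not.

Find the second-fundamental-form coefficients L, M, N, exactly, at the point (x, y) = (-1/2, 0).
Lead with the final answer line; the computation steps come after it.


Answer: L = -108/37, M = -16/37, N = -96/37

z_x = 9/8, z_y = 1/3, z_xx = -9/2, z_xy = -2/3, z_yy = -4
E = 145/64, F = 3/8, G = 10/9; answer radicand W^2 = 1369/576
unnormalised second-form numerators: l = -9/2, m = -2/3, n = -4; L = l/sqrt(1369/576), and similarly M = m/sqrt(W^2), N = n/sqrt(W^2)


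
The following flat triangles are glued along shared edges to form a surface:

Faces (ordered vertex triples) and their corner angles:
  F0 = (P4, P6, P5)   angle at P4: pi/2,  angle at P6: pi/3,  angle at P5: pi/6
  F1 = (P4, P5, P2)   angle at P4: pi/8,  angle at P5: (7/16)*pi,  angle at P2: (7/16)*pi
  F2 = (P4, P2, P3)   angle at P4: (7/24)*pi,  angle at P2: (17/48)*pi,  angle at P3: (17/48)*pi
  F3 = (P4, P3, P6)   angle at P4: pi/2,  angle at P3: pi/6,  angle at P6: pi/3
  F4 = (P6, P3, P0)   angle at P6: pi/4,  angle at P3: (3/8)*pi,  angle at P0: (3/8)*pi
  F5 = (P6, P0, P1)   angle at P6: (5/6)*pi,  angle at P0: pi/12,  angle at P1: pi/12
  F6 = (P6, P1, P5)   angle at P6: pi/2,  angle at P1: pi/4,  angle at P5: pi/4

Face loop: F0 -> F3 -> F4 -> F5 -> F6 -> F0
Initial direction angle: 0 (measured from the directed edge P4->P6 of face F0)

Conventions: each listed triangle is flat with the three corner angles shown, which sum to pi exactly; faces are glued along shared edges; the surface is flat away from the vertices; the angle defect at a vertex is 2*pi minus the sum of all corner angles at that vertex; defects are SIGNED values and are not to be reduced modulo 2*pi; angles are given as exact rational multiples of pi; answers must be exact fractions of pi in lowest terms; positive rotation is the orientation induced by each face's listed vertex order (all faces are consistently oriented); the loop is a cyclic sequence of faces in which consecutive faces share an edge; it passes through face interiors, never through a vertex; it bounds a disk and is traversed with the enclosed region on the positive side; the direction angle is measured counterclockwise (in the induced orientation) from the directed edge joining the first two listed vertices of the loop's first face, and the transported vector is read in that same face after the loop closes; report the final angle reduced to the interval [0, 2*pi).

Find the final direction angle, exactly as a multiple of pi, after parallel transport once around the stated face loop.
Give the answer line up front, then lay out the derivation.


Answer: final direction angle = (7/4)*pi

enclosed vertex P6: corner angles sum to (9/4)*pi, defect = 2*pi - (9/4)*pi = -pi/4
by Gauss-Bonnet the loop rotates the vector by the enclosed defect sum (positive orientation, mod 2*pi)
final angle = 0 - pi/4 = (7/4)*pi (mod 2*pi)


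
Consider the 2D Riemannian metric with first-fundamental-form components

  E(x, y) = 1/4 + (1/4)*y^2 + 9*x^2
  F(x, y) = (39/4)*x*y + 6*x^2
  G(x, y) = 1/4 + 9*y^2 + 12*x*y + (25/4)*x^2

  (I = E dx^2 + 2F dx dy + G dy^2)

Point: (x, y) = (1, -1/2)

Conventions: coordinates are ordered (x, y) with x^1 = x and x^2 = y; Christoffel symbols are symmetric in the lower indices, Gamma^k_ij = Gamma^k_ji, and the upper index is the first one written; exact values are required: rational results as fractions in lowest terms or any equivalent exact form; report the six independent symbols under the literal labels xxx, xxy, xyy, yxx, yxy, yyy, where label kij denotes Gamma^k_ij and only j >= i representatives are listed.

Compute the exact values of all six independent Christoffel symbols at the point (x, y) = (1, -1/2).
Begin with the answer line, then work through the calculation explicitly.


Answer: Gamma_xxx = 531/779, Gamma_xxy = -128/779, Gamma_xyy = 518/779, Gamma_yxx = 3673/1558, Gamma_yxy = 973/779, Gamma_yyy = 213/779

E = 149/16, F = 9/8, G = 11/4 at the point
E_x = 18, E_y = -1/4, F_x = 57/8, F_y = 39/4, G_x = 13/2, G_y = 3
EG - F^2 = 779/32;  g^inv = (32/779) * [[11/4, -9/8], [-9/8, 149/16]]
first-kind symbols [ij,l] = (1/2)(d_i g_jl + d_j g_il - d_l g_ij): [xx,x] = E_x/2 = 9, [xx,y] = F_x - E_y/2 = 29/4, [xy,x] = E_y/2 = -1/8, [xy,y] = G_x/2 = 13/4, [yy,x] = F_y - G_x/2 = 13/2, [yy,y] = G_y/2 = 3/2
Gamma^x_ij = (G*[ij,x] - F*[ij,y])/(EG - F^2), Gamma^y_ij = (E*[ij,y] - F*[ij,x])/(EG - F^2)


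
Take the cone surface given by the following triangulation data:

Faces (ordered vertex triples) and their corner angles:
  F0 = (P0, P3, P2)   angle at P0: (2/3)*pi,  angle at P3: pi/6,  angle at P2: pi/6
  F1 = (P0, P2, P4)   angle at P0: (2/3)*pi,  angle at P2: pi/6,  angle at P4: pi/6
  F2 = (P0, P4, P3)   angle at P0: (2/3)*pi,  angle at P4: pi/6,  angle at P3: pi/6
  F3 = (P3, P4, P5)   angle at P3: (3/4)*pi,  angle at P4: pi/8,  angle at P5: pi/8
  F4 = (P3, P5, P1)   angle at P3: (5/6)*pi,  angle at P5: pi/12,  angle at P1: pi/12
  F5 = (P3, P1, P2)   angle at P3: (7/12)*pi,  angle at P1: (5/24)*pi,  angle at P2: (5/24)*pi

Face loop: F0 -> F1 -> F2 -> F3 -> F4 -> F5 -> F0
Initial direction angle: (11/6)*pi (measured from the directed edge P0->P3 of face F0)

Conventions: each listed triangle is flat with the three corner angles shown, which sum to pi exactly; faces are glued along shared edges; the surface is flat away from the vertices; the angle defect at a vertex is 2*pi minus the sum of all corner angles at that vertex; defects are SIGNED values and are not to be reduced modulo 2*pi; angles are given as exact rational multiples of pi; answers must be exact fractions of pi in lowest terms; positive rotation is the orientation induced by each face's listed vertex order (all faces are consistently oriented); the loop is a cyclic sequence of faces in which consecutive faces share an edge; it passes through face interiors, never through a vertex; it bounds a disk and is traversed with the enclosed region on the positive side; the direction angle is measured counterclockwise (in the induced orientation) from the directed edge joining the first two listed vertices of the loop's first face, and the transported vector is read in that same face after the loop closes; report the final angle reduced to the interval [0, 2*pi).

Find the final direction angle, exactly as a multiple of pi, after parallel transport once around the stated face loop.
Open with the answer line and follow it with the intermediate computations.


Answer: final direction angle = (4/3)*pi

enclosed vertex P0: corner angles sum to 2*pi, defect = 2*pi - 2*pi = 0
enclosed vertex P3: corner angles sum to (5/2)*pi, defect = 2*pi - (5/2)*pi = -pi/2
by Gauss-Bonnet the loop rotates the vector by the enclosed defect sum (positive orientation, mod 2*pi)
final angle = (11/6)*pi - pi/2 = (4/3)*pi (mod 2*pi)


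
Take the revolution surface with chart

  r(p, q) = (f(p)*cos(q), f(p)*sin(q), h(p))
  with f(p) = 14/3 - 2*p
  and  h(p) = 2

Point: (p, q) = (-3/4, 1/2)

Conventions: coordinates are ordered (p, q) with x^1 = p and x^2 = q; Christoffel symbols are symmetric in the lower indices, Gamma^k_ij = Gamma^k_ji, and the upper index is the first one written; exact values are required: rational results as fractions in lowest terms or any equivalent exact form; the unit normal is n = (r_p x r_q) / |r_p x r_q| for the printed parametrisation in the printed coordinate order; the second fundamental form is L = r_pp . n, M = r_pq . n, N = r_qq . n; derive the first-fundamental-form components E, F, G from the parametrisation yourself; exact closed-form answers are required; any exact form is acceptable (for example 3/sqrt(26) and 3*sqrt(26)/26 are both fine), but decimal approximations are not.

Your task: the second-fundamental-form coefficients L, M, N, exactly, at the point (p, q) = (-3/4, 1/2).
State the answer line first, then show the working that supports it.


Answer: L = 0, M = 0, N = 0

f = 37/6, f' = -2, f'' = 0, h' = 0, h'' = 0
E = 4, F = 0, G = 1369/36; answer radicand W^2 = 4
unnormalised second-form numerators: l = 0, m = 0, n = 0; L = l/sqrt(4), and similarly M = m/sqrt(W^2), N = n/sqrt(W^2)


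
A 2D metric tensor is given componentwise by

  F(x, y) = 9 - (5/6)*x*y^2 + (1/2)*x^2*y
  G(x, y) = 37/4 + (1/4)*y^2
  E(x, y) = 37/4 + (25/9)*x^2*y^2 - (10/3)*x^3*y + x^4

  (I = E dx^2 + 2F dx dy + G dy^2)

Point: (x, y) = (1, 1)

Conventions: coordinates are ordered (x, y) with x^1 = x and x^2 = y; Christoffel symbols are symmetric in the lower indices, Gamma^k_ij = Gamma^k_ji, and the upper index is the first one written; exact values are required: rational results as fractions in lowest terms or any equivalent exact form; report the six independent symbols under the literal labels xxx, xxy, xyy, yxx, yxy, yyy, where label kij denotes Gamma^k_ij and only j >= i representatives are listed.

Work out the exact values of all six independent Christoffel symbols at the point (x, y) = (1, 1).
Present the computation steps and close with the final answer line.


E = 349/36, F = 26/3, G = 19/2 at the point
E_x = -4/9, E_y = 20/9, F_x = 1/6, F_y = -7/6, G_x = 0, G_y = 1/2
EG - F^2 = 1223/72;  g^inv = (72/1223) * [[19/2, -26/3], [-26/3, 349/36]]
first-kind symbols [ij,l] = (1/2)(d_i g_jl + d_j g_il - d_l g_ij): [xx,x] = E_x/2 = -2/9, [xx,y] = F_x - E_y/2 = -17/18, [xy,x] = E_y/2 = 10/9, [xy,y] = G_x/2 = 0, [yy,x] = F_y - G_x/2 = -7/6, [yy,y] = G_y/2 = 1/4
Gamma^x_ij = (G*[ij,x] - F*[ij,y])/(EG - F^2), Gamma^y_ij = (E*[ij,y] - F*[ij,x])/(EG - F^2)

Answer: Gamma_xxx = 1312/3669, Gamma_xxy = 760/1223, Gamma_xyy = -954/1223, Gamma_yxx = -4685/11007, Gamma_yxy = -2080/3669, Gamma_yyy = 1805/2446


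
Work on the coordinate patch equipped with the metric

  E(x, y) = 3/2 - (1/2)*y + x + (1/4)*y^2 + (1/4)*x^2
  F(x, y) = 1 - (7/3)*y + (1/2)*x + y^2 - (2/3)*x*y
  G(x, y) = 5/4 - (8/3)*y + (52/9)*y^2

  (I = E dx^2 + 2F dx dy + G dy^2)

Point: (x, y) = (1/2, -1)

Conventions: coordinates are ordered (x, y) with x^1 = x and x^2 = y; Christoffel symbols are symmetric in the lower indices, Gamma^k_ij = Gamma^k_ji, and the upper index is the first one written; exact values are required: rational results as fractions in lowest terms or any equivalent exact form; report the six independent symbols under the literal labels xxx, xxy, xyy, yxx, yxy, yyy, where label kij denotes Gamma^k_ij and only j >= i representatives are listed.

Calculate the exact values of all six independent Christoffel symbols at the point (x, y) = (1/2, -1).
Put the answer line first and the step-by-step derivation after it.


Answer: Gamma_xxx = -1230/1781, Gamma_xxy = -2792/1781, Gamma_xyy = -5920/1781, Gamma_yxx = 930/1781, Gamma_yxy = 1416/1781, Gamma_yyy = 1696/1781

E = 45/16, F = 59/12, G = 349/36 at the point
E_x = 5/4, E_y = -1, F_x = 7/6, F_y = -14/3, G_x = 0, G_y = -128/9
EG - F^2 = 1781/576;  g^inv = (576/1781) * [[349/36, -59/12], [-59/12, 45/16]]
first-kind symbols [ij,l] = (1/2)(d_i g_jl + d_j g_il - d_l g_ij): [xx,x] = E_x/2 = 5/8, [xx,y] = F_x - E_y/2 = 5/3, [xy,x] = E_y/2 = -1/2, [xy,y] = G_x/2 = 0, [yy,x] = F_y - G_x/2 = -14/3, [yy,y] = G_y/2 = -64/9
Gamma^x_ij = (G*[ij,x] - F*[ij,y])/(EG - F^2), Gamma^y_ij = (E*[ij,y] - F*[ij,x])/(EG - F^2)


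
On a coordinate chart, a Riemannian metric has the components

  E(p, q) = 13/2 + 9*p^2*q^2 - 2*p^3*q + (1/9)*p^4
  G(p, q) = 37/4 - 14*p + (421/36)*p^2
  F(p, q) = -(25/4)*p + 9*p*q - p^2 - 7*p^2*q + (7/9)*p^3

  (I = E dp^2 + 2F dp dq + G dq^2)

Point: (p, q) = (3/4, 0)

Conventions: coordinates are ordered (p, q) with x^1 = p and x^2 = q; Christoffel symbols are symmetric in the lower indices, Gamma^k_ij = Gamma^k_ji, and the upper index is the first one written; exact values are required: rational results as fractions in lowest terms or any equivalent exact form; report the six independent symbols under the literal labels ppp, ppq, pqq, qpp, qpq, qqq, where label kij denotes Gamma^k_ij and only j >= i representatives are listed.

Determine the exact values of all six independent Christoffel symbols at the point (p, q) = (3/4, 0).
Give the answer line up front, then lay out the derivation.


Answer: Gamma_ppp = -476916/173593, Gamma_ppq = 105972/173593, Gamma_pqq = 272800/520779, Gamma_qpp = -90935/24799, Gamma_qpq = 66680/74397, Gamma_qqq = 12000/24799

E = 1673/256, F = -315/64, G = 341/64 at the point
E_p = 3/16, E_q = -27/32, F_p = -103/16, F_q = 45/16, G_p = 85/24, G_q = 0
EG - F^2 = 173593/16384;  g^inv = (16384/173593) * [[341/64, 315/64], [315/64, 1673/256]]
first-kind symbols [ij,l] = (1/2)(d_i g_jl + d_j g_il - d_l g_ij): [pp,p] = E_p/2 = 3/32, [pp,q] = F_p - E_q/2 = -385/64, [pq,p] = E_q/2 = -27/64, [pq,q] = G_p/2 = 85/48, [qq,p] = F_q - G_p/2 = 25/24, [qq,q] = G_q/2 = 0
Gamma^p_ij = (G*[ij,p] - F*[ij,q])/(EG - F^2), Gamma^q_ij = (E*[ij,q] - F*[ij,p])/(EG - F^2)


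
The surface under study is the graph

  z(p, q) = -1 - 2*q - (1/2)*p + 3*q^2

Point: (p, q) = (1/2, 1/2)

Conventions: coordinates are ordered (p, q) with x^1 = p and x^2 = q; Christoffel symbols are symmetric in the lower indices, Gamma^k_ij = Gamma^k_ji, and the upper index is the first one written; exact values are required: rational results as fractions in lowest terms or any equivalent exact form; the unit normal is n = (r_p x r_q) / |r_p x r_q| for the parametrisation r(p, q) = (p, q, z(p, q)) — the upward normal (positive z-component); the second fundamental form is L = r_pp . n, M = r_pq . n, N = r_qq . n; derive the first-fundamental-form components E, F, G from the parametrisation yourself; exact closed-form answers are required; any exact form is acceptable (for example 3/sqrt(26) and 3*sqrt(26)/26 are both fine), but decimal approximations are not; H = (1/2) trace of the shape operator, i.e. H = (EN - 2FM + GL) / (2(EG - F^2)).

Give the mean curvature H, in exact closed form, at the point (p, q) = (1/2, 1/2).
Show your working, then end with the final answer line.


z_p = -1/2, z_q = 1, z_pp = 0, z_pq = 0, z_qq = 6
E = 5/4, F = -1/2, G = 2; answer radicand W^2 = 9/4
unnormalised second-form numerators: l = 0, m = 0, n = 6; L = l/sqrt(9/4), and similarly M = m/sqrt(W^2), N = n/sqrt(W^2)
H = (E*n - 2*F*m + G*l) / (2*(EG - F^2)*sqrt(W^2)); E*n - 2*F*m + G*l = 15/2, EG - F^2 = 9/4, so H = (5/3)/sqrt(9/4)

Answer: H = 10/9


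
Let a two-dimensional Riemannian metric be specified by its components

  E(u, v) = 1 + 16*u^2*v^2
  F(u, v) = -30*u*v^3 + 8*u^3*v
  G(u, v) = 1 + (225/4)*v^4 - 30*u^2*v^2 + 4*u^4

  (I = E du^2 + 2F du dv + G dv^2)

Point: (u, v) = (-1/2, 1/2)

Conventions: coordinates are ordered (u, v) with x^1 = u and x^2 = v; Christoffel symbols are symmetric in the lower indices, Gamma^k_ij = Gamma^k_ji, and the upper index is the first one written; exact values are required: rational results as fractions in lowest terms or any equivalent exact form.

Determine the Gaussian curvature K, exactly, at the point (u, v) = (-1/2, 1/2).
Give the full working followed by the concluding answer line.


E = 2, F = 11/8, G = 185/64, EG - F^2 = 249/64 at the point
E_u = -4, E_v = 4, F_u = -3/4, F_v = 41/4, G_u = 11/2, G_v = 165/8
E_vv = 8, F_uv = -33/2, G_uu = -3
Brioschi: K = (det M1 - det M2) / (EG - F^2)^2 with the standard first/second-derivative matrices M1, M2.
M1 = [[-E_vv/2 + F_uv - G_uu/2, E_u/2, F_u - E_v/2], [F_v - G_u/2, E, F], [G_v/2, F, G]] = [[-19, -2, -11/4], [15/2, 2, 11/8], [165/16, 11/8, 185/64]]; det M1 = -489/16
M2 = [[0, E_v/2, G_u/2], [E_v/2, E, F], [G_u/2, F, G]] = [[0, 2, 11/4], [2, 2, 11/8], [11/4, 11/8, 185/64]]; det M2 = -185/16
det M1 - det M2 = -19; K = -19 / (249/64)^2 = -77824/62001

Answer: K = -77824/62001


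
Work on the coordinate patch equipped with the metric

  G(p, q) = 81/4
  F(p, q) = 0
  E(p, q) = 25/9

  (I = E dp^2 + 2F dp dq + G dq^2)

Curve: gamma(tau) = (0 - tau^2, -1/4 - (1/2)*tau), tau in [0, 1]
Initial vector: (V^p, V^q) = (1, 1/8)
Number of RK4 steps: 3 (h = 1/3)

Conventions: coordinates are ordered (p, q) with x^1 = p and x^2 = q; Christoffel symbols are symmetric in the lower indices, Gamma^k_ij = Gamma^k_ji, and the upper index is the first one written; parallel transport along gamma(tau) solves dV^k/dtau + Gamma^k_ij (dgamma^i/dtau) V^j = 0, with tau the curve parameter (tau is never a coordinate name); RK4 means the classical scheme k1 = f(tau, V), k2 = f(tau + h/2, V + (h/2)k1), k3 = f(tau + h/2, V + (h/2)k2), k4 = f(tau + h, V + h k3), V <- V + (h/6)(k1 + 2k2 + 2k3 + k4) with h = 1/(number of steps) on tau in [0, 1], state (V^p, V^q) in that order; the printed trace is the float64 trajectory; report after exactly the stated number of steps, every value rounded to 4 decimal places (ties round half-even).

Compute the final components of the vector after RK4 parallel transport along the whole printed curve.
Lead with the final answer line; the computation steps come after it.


Answer: V^p = 1.0000, V^q = 0.1250

gamma'(tau) = (-2*tau, -1/2); f(tau, V)^k = -Gamma^k_ij(gamma(tau)) gamma'^i(tau) V^j; h = 1/3; intermediate values shown to 6 dp
curve data and Christoffel symbols at the stage parameters:
  tau = 0.000000: gamma = (0.000000, -0.250000), gamma' = (0.000000, -0.500000); Gamma_ppp = 0.000000, Gamma_ppq = 0.000000, Gamma_pqq = 0.000000, Gamma_qpp = 0.000000, Gamma_qpq = 0.000000, Gamma_qqq = 0.000000
  tau = 0.166667: gamma = (-0.027778, -0.333333), gamma' = (-0.333333, -0.500000); Gamma_ppp = 0.000000, Gamma_ppq = 0.000000, Gamma_pqq = 0.000000, Gamma_qpp = 0.000000, Gamma_qpq = 0.000000, Gamma_qqq = 0.000000
  tau = 0.333333: gamma = (-0.111111, -0.416667), gamma' = (-0.666667, -0.500000); Gamma_ppp = 0.000000, Gamma_ppq = 0.000000, Gamma_pqq = 0.000000, Gamma_qpp = 0.000000, Gamma_qpq = 0.000000, Gamma_qqq = 0.000000
  tau = 0.500000: gamma = (-0.250000, -0.500000), gamma' = (-1.000000, -0.500000); Gamma_ppp = 0.000000, Gamma_ppq = 0.000000, Gamma_pqq = 0.000000, Gamma_qpp = 0.000000, Gamma_qpq = 0.000000, Gamma_qqq = 0.000000
  tau = 0.666667: gamma = (-0.444444, -0.583333), gamma' = (-1.333333, -0.500000); Gamma_ppp = 0.000000, Gamma_ppq = 0.000000, Gamma_pqq = 0.000000, Gamma_qpp = 0.000000, Gamma_qpq = 0.000000, Gamma_qqq = 0.000000
  tau = 0.833333: gamma = (-0.694444, -0.666667), gamma' = (-1.666667, -0.500000); Gamma_ppp = 0.000000, Gamma_ppq = 0.000000, Gamma_pqq = 0.000000, Gamma_qpp = 0.000000, Gamma_qpq = 0.000000, Gamma_qqq = 0.000000
  tau = 1.000000: gamma = (-1.000000, -0.750000), gamma' = (-2.000000, -0.500000); Gamma_ppp = 0.000000, Gamma_ppq = 0.000000, Gamma_pqq = 0.000000, Gamma_qpp = 0.000000, Gamma_qpq = 0.000000, Gamma_qqq = 0.000000
step 0: V^p = 1.0000, V^q = 0.1250
step 1: k1 = (0.000000, 0.000000), k2 = (0.000000, 0.000000), k3 = (0.000000, 0.000000), k4 = (0.000000, 0.000000); V <- V + (h/6)(k1 + 2k2 + 2k3 + k4): V^p = 1.0000, V^q = 0.1250
step 2: k1 = (0.000000, 0.000000), k2 = (0.000000, 0.000000), k3 = (0.000000, 0.000000), k4 = (0.000000, 0.000000); V <- V + (h/6)(k1 + 2k2 + 2k3 + k4): V^p = 1.0000, V^q = 0.1250
step 3: k1 = (0.000000, 0.000000), k2 = (0.000000, 0.000000), k3 = (0.000000, 0.000000), k4 = (0.000000, 0.000000); V <- V + (h/6)(k1 + 2k2 + 2k3 + k4): V^p = 1.0000, V^q = 0.1250


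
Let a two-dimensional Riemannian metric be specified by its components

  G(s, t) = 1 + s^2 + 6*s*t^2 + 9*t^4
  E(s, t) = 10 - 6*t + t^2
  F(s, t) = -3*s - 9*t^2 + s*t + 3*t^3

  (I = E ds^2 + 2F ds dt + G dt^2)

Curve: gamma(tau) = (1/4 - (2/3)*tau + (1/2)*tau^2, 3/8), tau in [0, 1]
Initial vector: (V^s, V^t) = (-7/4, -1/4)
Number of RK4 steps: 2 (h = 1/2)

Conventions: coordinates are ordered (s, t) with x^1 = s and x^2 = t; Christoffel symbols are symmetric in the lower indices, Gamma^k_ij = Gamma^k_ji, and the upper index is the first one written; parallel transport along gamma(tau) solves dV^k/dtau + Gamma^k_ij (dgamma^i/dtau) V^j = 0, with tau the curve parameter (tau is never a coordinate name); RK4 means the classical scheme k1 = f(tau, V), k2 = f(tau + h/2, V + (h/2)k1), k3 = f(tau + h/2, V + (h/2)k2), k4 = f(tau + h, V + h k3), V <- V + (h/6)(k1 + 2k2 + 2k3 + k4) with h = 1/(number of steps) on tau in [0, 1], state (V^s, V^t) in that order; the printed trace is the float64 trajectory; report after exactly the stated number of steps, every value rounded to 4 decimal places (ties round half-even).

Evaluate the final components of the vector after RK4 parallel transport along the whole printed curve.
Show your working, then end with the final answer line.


gamma'(tau) = (-2/3 + tau, 0); f(tau, V)^k = -Gamma^k_ij(gamma(tau)) gamma'^i(tau) V^j; h = 1/2; intermediate values shown to 6 dp
curve data and Christoffel symbols at the stage parameters:
  tau = 0.000000: gamma = (0.250000, 0.375000), gamma' = (-0.666667, 0.000000); Gamma_sss = 0.000000, Gamma_sst = -0.314671, Gamma_stt = -0.708010, Gamma_tss = 0.000000, Gamma_tst = 0.080541, Gamma_ttt = 0.181217
  tau = 0.250000: gamma = (0.114583, 0.375000), gamma' = (-0.416667, 0.000000); Gamma_sss = 0.000000, Gamma_sst = -0.320967, Gamma_stt = -0.722176, Gamma_tss = 0.000000, Gamma_tst = 0.065594, Gamma_ttt = 0.147587
  tau = 0.500000: gamma = (0.041667, 0.375000), gamma' = (-0.166667, 0.000000); Gamma_sss = 0.000000, Gamma_sst = -0.323854, Gamma_stt = -0.728672, Gamma_tss = 0.000000, Gamma_tst = 0.057189, Gamma_ttt = 0.128674
  tau = 0.750000: gamma = (0.031250, 0.375000), gamma' = (0.083333, 0.000000); Gamma_sss = 0.000000, Gamma_sst = -0.324236, Gamma_stt = -0.729532, Gamma_tss = 0.000000, Gamma_tst = 0.055969, Gamma_ttt = 0.125931
  tau = 1.000000: gamma = (0.083333, 0.375000), gamma' = (0.333333, 0.000000); Gamma_sss = 0.000000, Gamma_sst = -0.322250, Gamma_stt = -0.725062, Gamma_tss = 0.000000, Gamma_tst = 0.062020, Gamma_ttt = 0.139546
step 0: V^s = -1.7500, V^t = -0.2500
step 1: k1 = (0.052445, -0.013423), k2 = (0.033883, -0.006924), k3 = (0.033666, -0.006880), k4 = (0.013680, -0.002416); V <- V + (h/6)(k1 + 2k2 + 2k3 + k4): V^s = -1.7332, V^t = -0.2536
step 2: k1 = (0.013689, -0.002417), k2 = (-0.006869, 0.001186), k3 = (-0.006845, 0.001182), k4 = (-0.027180, 0.005231); V <- V + (h/6)(k1 + 2k2 + 2k3 + k4): V^s = -1.7366, V^t = -0.2530

Answer: V^s = -1.7366, V^t = -0.2530
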